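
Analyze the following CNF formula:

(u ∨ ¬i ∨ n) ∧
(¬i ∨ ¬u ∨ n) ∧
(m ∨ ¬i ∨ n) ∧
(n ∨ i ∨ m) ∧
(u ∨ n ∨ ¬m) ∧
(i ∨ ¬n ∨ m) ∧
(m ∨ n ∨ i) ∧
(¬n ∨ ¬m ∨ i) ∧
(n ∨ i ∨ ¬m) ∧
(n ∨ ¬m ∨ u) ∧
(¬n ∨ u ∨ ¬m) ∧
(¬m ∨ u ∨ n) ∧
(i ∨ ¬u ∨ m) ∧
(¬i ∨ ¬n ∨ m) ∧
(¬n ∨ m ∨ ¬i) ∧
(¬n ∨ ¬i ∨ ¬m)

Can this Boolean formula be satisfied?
No

No, the formula is not satisfiable.

No assignment of truth values to the variables can make all 16 clauses true simultaneously.

The formula is UNSAT (unsatisfiable).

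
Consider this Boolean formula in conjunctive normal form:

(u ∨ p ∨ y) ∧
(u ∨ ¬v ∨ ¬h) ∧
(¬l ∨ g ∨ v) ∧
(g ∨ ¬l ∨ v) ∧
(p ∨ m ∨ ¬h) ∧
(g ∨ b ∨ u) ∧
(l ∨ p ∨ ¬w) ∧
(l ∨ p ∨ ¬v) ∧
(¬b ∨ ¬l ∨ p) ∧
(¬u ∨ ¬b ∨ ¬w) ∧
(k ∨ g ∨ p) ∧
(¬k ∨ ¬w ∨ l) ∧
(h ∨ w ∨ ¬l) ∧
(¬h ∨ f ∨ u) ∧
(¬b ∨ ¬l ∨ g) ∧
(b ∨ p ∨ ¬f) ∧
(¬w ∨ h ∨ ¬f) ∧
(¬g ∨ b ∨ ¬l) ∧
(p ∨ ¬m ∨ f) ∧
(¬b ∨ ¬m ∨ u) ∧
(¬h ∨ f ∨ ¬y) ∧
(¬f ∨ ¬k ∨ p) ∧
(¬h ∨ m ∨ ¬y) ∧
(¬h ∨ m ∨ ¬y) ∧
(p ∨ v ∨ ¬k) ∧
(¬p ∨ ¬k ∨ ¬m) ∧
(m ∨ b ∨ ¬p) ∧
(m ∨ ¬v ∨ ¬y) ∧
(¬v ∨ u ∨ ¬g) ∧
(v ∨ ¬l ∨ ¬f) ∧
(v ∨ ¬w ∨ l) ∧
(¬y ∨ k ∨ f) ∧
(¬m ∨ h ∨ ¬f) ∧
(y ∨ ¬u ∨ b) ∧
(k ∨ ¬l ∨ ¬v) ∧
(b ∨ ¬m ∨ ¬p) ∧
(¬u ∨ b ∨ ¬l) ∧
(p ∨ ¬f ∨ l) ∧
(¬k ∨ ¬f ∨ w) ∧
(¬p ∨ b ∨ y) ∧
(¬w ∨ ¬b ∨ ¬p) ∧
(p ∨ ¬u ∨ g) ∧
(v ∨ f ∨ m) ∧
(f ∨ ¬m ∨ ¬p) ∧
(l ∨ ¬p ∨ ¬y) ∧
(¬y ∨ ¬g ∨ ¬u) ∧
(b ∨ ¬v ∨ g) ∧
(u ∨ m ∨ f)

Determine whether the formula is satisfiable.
Yes

Yes, the formula is satisfiable.

One satisfying assignment is: w=False, b=True, l=False, p=True, g=False, v=True, h=False, y=False, m=False, u=True, k=False, f=False

Verification: With this assignment, all 48 clauses evaluate to true.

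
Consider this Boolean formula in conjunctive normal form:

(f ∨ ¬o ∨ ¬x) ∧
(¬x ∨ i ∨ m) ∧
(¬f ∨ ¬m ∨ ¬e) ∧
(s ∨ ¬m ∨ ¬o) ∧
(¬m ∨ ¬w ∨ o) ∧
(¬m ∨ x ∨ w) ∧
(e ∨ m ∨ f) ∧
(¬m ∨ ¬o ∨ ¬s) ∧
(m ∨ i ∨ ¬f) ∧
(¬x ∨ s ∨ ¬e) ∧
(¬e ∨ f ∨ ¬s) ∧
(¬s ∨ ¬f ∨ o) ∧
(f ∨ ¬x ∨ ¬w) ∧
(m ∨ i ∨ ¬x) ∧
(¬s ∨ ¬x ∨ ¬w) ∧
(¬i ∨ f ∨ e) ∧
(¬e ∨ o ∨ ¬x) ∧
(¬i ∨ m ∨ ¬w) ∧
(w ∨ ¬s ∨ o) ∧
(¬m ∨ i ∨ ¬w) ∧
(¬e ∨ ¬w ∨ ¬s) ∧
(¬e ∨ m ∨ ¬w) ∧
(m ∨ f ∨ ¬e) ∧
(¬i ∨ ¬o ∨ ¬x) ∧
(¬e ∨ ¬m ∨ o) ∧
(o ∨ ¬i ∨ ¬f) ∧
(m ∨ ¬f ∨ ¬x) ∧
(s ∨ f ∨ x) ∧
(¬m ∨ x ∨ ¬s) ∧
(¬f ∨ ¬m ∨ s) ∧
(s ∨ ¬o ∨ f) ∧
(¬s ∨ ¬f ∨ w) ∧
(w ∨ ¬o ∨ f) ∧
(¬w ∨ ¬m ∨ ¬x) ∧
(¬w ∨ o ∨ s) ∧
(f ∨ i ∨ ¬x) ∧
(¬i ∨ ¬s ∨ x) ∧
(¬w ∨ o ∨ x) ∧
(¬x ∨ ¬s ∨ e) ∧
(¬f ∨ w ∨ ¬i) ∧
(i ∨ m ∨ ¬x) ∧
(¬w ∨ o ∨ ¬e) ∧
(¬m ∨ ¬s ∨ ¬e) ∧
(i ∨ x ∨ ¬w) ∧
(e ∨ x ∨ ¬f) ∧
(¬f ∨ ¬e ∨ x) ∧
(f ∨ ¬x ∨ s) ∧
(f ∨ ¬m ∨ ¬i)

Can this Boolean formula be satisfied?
No

No, the formula is not satisfiable.

No assignment of truth values to the variables can make all 48 clauses true simultaneously.

The formula is UNSAT (unsatisfiable).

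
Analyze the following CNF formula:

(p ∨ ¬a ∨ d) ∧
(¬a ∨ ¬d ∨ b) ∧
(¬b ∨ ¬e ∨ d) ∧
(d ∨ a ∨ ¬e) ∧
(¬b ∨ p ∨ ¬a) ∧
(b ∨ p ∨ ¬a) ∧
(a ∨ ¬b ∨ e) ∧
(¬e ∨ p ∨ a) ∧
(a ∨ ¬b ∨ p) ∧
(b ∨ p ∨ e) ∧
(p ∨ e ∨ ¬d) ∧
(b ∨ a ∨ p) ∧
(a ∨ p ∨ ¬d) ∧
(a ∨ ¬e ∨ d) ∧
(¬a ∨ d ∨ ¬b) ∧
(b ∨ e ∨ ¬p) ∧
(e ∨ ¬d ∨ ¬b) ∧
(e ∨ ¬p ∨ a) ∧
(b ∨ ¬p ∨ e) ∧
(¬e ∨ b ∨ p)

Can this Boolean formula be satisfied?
Yes

Yes, the formula is satisfiable.

One satisfying assignment is: d=True, b=False, a=False, p=True, e=True

Verification: With this assignment, all 20 clauses evaluate to true.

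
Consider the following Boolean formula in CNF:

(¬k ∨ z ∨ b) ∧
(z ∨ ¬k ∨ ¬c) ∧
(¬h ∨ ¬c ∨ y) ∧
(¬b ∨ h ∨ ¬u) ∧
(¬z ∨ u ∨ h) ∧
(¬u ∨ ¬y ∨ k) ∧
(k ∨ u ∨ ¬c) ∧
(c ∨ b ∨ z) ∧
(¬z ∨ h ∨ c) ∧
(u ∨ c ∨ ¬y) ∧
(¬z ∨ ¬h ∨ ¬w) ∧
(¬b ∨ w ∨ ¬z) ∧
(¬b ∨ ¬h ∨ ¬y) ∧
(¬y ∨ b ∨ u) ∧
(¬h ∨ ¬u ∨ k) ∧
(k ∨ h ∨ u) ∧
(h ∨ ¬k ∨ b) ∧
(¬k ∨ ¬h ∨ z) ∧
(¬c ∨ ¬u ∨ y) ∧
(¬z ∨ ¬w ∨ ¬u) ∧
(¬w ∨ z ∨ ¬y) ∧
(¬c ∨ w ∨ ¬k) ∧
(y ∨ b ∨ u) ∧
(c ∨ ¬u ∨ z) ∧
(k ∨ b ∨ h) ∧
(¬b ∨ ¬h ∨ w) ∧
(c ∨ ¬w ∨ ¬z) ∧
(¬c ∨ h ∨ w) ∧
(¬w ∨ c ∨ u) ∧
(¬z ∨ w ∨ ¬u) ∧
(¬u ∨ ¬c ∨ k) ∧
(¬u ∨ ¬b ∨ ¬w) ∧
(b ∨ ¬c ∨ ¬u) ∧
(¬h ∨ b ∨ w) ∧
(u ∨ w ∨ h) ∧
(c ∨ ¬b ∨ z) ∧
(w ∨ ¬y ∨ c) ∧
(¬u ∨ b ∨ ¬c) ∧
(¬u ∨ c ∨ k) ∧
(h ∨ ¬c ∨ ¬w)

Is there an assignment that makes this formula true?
No

No, the formula is not satisfiable.

No assignment of truth values to the variables can make all 40 clauses true simultaneously.

The formula is UNSAT (unsatisfiable).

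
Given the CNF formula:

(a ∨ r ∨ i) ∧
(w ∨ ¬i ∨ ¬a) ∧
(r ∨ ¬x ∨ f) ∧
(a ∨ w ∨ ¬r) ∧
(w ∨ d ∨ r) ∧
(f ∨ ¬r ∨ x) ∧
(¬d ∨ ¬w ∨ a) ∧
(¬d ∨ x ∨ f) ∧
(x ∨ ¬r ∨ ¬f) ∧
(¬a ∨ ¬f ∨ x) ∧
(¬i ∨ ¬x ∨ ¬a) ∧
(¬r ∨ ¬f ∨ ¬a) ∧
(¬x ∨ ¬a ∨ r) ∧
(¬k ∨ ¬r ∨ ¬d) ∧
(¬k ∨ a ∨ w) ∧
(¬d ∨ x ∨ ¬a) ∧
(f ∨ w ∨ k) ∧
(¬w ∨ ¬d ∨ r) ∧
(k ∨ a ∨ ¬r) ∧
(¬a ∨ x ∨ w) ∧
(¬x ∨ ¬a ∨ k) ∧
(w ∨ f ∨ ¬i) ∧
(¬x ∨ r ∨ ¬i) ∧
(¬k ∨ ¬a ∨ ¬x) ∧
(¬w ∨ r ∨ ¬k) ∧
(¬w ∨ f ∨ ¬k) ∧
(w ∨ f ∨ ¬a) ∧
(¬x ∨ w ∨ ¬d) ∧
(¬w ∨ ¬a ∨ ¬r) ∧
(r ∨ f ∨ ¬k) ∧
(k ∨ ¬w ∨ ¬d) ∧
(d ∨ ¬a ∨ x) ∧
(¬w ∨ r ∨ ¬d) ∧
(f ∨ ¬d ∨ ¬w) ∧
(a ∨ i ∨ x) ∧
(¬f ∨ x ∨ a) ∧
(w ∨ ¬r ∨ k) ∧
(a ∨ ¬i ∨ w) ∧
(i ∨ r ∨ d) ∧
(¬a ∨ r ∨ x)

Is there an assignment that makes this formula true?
Yes

Yes, the formula is satisfiable.

One satisfying assignment is: x=False, a=False, d=False, f=False, w=True, k=False, i=True, r=False

Verification: With this assignment, all 40 clauses evaluate to true.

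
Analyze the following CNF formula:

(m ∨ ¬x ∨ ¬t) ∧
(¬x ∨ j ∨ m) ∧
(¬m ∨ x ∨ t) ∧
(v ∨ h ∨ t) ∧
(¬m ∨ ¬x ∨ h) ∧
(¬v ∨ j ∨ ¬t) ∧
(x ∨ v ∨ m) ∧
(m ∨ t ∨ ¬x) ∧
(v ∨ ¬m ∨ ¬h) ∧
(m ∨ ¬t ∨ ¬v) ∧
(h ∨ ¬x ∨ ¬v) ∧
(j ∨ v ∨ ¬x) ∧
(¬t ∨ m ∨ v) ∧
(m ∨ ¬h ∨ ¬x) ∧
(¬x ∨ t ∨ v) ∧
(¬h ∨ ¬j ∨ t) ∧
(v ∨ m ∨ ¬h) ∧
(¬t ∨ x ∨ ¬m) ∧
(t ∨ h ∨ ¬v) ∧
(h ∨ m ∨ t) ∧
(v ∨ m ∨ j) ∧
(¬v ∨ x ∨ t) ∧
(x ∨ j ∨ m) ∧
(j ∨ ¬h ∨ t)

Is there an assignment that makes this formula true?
Yes

Yes, the formula is satisfiable.

One satisfying assignment is: v=True, j=True, x=True, t=True, h=True, m=True

Verification: With this assignment, all 24 clauses evaluate to true.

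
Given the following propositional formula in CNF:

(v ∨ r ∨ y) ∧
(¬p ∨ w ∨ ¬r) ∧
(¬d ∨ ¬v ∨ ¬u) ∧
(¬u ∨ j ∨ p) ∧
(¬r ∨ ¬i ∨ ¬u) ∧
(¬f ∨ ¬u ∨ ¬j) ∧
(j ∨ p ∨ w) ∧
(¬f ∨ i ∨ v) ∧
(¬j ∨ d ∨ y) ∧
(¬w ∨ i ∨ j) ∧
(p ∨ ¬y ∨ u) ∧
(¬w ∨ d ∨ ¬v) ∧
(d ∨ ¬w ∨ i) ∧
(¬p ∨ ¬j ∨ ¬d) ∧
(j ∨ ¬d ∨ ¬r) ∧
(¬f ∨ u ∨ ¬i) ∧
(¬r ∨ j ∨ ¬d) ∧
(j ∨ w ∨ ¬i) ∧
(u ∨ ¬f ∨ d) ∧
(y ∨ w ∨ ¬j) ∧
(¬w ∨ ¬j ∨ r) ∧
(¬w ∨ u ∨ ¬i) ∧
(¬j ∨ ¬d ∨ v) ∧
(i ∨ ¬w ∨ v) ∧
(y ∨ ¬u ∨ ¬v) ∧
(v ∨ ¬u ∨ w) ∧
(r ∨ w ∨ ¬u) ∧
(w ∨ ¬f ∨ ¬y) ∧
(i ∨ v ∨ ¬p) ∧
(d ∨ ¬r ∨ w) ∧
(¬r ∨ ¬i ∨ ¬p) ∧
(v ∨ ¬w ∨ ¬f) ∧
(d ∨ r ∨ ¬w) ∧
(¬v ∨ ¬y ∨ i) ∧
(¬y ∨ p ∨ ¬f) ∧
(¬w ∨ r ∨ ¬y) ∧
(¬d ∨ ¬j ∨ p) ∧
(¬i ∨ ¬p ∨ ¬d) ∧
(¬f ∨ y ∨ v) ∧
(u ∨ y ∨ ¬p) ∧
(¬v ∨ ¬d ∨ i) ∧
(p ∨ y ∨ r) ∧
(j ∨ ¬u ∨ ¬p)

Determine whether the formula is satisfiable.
Yes

Yes, the formula is satisfiable.

One satisfying assignment is: u=False, p=True, i=True, w=False, r=False, j=True, y=True, f=False, d=False, v=True

Verification: With this assignment, all 43 clauses evaluate to true.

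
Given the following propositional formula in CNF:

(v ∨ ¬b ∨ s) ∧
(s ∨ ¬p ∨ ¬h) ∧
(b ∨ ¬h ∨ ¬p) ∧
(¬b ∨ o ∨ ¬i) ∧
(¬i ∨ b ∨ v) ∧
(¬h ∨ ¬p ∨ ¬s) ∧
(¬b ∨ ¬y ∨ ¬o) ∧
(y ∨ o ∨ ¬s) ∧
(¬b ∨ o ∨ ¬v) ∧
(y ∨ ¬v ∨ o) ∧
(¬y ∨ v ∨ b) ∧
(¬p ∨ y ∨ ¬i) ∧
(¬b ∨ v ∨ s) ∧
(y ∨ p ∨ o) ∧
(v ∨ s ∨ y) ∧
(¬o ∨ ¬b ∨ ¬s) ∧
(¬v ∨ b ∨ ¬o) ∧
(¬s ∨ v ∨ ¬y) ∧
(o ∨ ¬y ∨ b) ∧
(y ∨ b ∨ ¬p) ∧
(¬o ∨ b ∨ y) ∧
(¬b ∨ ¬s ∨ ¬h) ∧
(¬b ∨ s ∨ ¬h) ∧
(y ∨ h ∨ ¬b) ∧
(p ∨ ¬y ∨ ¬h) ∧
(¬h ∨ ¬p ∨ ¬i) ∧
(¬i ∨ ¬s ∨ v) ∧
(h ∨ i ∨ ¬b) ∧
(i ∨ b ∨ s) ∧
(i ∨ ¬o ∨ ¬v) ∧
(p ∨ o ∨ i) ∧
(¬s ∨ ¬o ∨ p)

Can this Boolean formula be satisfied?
No

No, the formula is not satisfiable.

No assignment of truth values to the variables can make all 32 clauses true simultaneously.

The formula is UNSAT (unsatisfiable).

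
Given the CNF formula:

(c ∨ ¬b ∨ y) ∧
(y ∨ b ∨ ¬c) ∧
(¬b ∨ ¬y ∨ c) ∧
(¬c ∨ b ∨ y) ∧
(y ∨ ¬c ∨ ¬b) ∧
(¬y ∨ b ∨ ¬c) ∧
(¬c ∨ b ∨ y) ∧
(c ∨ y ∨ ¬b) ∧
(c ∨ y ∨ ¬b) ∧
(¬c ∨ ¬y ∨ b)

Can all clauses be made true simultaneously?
Yes

Yes, the formula is satisfiable.

One satisfying assignment is: c=False, b=False, y=False

Verification: With this assignment, all 10 clauses evaluate to true.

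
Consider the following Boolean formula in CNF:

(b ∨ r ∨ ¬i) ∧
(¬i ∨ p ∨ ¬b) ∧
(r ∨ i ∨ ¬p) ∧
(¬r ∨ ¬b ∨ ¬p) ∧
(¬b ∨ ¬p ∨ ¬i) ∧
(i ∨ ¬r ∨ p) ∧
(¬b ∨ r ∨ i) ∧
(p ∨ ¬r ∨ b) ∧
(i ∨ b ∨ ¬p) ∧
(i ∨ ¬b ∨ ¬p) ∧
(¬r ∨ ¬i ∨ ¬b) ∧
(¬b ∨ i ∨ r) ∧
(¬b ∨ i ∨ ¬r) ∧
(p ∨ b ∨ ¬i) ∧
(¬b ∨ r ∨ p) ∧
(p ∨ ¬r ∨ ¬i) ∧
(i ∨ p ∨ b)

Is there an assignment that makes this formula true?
Yes

Yes, the formula is satisfiable.

One satisfying assignment is: r=True, i=True, p=True, b=False

Verification: With this assignment, all 17 clauses evaluate to true.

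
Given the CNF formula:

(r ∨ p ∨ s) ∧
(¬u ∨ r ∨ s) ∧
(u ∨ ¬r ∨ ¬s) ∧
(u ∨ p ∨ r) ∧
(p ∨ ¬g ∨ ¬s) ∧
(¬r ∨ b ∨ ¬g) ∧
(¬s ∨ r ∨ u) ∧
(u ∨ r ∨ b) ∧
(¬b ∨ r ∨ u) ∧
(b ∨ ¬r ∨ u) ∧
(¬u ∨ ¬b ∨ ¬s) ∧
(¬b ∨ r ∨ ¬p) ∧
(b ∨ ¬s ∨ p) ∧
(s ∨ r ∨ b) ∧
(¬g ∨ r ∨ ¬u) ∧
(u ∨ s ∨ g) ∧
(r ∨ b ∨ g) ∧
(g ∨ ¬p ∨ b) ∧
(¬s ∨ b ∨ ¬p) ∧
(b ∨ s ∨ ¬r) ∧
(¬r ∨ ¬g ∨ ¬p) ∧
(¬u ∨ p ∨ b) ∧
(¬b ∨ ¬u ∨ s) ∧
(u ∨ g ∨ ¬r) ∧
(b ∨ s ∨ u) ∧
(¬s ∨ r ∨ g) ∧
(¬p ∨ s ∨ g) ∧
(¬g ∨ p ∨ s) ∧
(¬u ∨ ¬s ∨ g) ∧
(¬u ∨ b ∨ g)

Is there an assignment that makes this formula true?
No

No, the formula is not satisfiable.

No assignment of truth values to the variables can make all 30 clauses true simultaneously.

The formula is UNSAT (unsatisfiable).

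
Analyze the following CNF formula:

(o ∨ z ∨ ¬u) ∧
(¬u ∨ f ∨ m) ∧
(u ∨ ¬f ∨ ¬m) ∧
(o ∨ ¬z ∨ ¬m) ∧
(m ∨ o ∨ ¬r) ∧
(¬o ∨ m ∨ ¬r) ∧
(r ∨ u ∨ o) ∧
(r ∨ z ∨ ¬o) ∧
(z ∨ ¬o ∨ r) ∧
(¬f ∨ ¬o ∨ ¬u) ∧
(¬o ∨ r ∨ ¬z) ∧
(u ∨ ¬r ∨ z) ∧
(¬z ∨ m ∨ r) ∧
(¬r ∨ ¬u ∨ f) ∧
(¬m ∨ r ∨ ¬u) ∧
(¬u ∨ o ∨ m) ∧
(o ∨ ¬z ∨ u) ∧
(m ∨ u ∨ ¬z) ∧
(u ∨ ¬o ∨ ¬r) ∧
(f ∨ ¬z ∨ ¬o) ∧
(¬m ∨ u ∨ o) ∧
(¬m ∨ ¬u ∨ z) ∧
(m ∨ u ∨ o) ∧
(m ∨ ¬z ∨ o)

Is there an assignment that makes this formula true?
No

No, the formula is not satisfiable.

No assignment of truth values to the variables can make all 24 clauses true simultaneously.

The formula is UNSAT (unsatisfiable).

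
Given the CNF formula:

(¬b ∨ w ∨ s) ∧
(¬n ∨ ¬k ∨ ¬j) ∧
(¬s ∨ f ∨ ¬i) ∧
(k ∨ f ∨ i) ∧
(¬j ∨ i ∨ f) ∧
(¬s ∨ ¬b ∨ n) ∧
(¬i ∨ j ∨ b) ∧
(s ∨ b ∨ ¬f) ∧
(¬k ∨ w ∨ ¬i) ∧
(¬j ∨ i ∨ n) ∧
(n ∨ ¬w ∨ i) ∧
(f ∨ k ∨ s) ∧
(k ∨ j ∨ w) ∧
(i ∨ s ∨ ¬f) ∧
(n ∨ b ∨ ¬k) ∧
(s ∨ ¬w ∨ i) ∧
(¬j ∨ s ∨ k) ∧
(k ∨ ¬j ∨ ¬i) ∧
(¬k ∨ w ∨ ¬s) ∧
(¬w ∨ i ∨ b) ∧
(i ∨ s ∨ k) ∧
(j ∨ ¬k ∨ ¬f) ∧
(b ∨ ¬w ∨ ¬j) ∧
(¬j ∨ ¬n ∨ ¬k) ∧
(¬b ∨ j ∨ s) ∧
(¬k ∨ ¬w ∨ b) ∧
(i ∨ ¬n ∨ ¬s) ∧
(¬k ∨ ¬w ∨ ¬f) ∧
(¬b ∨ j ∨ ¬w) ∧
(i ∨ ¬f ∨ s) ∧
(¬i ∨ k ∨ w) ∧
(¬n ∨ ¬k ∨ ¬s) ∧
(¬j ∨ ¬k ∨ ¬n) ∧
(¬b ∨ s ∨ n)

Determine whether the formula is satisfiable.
Yes

Yes, the formula is satisfiable.

One satisfying assignment is: n=True, j=False, w=False, b=False, f=False, s=False, i=False, k=True

Verification: With this assignment, all 34 clauses evaluate to true.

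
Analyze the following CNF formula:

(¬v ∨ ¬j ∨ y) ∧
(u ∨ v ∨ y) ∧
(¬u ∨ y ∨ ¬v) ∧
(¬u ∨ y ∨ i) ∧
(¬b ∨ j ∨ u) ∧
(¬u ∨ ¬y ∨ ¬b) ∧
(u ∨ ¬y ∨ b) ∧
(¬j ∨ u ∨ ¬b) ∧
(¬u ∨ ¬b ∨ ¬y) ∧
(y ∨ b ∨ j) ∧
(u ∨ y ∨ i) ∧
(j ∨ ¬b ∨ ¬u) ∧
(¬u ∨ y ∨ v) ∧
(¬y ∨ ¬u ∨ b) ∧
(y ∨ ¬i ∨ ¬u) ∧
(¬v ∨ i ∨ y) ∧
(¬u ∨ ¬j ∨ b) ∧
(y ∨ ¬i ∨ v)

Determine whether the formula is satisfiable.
No

No, the formula is not satisfiable.

No assignment of truth values to the variables can make all 18 clauses true simultaneously.

The formula is UNSAT (unsatisfiable).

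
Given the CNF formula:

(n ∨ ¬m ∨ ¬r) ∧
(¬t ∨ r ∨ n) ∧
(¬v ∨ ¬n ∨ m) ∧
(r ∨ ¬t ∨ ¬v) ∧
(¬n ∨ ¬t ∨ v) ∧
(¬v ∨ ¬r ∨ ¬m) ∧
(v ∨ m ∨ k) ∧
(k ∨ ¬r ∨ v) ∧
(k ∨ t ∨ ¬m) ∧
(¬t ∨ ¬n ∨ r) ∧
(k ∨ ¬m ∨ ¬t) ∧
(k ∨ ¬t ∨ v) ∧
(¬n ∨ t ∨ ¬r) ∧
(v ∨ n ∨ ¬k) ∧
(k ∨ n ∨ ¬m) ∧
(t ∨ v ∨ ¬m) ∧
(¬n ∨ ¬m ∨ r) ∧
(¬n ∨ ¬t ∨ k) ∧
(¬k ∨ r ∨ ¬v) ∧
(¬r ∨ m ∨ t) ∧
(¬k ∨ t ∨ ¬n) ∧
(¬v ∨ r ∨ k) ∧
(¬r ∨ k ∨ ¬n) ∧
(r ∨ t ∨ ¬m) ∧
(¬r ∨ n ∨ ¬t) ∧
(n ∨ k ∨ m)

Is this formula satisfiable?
No

No, the formula is not satisfiable.

No assignment of truth values to the variables can make all 26 clauses true simultaneously.

The formula is UNSAT (unsatisfiable).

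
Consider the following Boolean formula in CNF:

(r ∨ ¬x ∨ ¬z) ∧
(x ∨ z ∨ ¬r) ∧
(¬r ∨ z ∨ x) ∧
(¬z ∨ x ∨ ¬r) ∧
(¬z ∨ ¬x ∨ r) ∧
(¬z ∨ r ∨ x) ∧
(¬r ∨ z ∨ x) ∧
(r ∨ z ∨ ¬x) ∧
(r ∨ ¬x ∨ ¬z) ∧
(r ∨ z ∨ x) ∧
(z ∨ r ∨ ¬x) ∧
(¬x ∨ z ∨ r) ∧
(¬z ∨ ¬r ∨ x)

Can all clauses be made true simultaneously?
Yes

Yes, the formula is satisfiable.

One satisfying assignment is: z=False, r=True, x=True

Verification: With this assignment, all 13 clauses evaluate to true.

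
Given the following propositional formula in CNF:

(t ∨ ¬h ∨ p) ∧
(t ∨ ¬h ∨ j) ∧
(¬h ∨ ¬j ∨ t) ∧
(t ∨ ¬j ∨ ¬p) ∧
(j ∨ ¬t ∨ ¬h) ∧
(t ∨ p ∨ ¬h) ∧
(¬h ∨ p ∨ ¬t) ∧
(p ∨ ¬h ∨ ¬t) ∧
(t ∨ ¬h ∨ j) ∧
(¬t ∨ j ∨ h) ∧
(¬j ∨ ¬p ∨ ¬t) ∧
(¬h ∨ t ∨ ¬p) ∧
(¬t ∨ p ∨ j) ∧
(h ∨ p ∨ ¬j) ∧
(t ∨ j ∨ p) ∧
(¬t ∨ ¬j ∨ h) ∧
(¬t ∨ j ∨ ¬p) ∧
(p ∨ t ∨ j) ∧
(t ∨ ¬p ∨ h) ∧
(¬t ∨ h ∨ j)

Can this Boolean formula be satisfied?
No

No, the formula is not satisfiable.

No assignment of truth values to the variables can make all 20 clauses true simultaneously.

The formula is UNSAT (unsatisfiable).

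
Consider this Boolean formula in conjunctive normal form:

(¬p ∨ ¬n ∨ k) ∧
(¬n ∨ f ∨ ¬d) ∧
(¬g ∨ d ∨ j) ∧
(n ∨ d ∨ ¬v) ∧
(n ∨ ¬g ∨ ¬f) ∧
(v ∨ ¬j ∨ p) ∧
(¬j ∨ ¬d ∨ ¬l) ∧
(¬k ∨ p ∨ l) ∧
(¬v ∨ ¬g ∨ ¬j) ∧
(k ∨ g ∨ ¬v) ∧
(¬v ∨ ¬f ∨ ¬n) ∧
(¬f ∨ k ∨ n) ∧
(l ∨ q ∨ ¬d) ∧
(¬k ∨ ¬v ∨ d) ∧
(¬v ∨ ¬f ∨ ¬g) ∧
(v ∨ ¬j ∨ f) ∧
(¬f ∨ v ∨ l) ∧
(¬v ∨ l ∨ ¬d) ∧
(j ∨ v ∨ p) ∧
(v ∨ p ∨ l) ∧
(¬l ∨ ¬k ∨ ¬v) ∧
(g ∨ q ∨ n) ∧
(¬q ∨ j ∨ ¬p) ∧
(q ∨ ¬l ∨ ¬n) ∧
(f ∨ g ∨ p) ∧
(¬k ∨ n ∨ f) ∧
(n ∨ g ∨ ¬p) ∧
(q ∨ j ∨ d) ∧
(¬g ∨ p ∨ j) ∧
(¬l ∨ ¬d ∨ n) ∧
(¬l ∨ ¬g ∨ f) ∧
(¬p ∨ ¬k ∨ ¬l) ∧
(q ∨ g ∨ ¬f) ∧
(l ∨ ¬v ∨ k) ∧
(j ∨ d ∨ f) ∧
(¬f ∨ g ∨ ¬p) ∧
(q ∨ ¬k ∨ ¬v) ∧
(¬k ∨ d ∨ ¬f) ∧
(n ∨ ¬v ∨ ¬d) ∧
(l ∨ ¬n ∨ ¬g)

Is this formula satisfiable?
No

No, the formula is not satisfiable.

No assignment of truth values to the variables can make all 40 clauses true simultaneously.

The formula is UNSAT (unsatisfiable).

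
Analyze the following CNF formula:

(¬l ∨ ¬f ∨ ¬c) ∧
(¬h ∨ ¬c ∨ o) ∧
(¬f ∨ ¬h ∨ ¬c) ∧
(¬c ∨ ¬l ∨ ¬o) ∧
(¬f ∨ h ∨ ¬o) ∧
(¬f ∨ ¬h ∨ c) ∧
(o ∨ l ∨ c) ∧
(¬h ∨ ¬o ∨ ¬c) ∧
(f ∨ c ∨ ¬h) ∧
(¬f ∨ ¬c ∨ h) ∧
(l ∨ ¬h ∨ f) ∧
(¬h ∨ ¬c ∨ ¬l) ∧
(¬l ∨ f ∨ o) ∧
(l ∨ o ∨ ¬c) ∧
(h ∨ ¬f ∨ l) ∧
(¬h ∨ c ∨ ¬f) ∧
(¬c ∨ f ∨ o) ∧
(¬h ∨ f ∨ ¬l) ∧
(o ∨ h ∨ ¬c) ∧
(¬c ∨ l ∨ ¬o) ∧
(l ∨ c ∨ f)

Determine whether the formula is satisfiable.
Yes

Yes, the formula is satisfiable.

One satisfying assignment is: l=True, f=True, c=False, o=False, h=False

Verification: With this assignment, all 21 clauses evaluate to true.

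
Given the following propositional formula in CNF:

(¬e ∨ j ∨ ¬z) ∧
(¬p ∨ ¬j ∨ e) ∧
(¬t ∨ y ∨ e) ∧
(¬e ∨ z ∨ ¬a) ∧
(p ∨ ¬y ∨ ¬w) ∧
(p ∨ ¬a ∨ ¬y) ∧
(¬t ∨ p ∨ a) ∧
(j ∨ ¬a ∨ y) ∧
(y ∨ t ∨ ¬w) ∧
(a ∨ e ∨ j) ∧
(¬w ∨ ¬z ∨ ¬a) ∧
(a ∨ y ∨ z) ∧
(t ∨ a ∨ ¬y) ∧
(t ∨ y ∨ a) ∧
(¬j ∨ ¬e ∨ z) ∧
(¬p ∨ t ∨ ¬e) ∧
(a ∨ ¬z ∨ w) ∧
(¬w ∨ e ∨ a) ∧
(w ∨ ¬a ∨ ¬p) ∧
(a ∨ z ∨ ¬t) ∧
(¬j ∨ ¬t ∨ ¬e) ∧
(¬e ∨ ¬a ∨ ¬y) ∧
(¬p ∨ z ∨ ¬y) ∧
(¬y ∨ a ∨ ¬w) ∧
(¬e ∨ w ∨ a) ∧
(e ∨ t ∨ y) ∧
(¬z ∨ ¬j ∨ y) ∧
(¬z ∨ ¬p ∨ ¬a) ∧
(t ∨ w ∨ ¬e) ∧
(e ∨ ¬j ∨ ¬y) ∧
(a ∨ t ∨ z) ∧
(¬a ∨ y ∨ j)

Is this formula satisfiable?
No

No, the formula is not satisfiable.

No assignment of truth values to the variables can make all 32 clauses true simultaneously.

The formula is UNSAT (unsatisfiable).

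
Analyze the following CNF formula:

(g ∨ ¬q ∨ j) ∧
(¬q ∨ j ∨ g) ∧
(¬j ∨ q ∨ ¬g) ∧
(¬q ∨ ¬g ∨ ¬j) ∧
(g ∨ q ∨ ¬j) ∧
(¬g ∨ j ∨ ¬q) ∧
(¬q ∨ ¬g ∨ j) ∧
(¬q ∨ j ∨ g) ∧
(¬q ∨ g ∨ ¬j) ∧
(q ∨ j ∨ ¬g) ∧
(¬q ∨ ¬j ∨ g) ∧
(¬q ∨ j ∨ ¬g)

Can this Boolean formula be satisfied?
Yes

Yes, the formula is satisfiable.

One satisfying assignment is: g=False, j=False, q=False

Verification: With this assignment, all 12 clauses evaluate to true.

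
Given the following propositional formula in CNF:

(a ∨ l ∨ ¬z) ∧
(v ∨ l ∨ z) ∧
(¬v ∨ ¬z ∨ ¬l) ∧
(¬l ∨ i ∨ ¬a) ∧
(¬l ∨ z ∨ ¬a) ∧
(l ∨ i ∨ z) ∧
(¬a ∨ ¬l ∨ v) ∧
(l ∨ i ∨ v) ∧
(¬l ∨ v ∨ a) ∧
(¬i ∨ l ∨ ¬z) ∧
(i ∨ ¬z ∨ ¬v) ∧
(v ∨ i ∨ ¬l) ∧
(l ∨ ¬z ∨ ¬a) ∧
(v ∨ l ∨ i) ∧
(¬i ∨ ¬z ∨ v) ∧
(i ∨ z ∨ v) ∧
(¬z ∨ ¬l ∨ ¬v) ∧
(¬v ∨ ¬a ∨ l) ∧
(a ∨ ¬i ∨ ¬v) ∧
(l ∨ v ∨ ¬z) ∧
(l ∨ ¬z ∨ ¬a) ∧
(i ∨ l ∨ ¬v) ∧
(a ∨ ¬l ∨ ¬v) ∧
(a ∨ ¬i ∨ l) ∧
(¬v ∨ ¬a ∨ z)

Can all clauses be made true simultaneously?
No

No, the formula is not satisfiable.

No assignment of truth values to the variables can make all 25 clauses true simultaneously.

The formula is UNSAT (unsatisfiable).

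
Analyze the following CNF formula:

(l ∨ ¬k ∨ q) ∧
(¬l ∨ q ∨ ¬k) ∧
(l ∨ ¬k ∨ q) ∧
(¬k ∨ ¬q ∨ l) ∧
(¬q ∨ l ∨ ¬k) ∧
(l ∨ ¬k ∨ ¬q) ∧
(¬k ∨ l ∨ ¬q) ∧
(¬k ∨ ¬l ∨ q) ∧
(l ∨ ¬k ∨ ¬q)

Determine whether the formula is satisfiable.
Yes

Yes, the formula is satisfiable.

One satisfying assignment is: k=False, l=False, q=False

Verification: With this assignment, all 9 clauses evaluate to true.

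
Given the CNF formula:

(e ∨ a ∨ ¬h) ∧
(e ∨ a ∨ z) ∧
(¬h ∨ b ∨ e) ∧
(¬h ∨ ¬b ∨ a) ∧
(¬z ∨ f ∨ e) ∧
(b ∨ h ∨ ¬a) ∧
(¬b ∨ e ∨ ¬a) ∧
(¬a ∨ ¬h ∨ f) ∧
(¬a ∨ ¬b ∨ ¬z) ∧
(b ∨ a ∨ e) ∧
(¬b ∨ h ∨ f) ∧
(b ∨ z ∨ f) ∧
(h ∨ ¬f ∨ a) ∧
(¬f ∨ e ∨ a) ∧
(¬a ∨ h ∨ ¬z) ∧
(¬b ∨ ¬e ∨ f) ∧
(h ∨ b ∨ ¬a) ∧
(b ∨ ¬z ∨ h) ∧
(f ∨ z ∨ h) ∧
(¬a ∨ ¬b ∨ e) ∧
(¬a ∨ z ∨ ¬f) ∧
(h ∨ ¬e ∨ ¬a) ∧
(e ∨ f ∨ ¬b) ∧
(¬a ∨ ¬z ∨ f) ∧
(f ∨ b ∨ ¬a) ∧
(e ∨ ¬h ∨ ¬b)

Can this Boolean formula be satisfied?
Yes

Yes, the formula is satisfiable.

One satisfying assignment is: h=True, e=True, b=False, f=False, z=True, a=False

Verification: With this assignment, all 26 clauses evaluate to true.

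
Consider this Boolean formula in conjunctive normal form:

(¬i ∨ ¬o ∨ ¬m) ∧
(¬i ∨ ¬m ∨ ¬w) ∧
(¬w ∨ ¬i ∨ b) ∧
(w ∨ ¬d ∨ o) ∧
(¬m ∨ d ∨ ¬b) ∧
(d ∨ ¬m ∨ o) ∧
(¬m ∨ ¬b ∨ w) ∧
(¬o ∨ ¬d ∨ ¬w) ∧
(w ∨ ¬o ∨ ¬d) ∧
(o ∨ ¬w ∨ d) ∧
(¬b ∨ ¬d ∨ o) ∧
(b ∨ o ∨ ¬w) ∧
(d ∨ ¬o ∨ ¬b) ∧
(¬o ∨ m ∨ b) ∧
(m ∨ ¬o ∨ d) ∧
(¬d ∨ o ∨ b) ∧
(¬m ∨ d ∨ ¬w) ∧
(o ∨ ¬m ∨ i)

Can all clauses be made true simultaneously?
Yes

Yes, the formula is satisfiable.

One satisfying assignment is: d=False, m=False, i=False, o=False, w=False, b=False

Verification: With this assignment, all 18 clauses evaluate to true.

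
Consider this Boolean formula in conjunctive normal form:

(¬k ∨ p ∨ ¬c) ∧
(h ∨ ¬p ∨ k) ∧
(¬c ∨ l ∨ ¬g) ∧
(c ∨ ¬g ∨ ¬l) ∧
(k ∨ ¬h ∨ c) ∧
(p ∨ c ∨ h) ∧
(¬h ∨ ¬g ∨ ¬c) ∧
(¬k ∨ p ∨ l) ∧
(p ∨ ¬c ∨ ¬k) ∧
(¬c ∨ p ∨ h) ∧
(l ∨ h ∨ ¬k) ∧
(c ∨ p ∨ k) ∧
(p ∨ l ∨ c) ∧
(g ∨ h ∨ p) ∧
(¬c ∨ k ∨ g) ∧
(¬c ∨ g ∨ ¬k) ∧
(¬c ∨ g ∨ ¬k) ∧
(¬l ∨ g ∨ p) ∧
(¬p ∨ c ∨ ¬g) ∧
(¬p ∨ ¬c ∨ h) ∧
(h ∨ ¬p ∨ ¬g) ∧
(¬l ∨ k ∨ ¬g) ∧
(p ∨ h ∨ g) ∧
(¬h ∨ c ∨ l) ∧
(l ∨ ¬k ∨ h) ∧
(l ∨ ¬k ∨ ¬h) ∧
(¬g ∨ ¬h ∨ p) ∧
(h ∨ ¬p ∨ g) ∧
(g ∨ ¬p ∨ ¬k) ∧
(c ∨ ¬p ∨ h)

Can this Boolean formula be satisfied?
No

No, the formula is not satisfiable.

No assignment of truth values to the variables can make all 30 clauses true simultaneously.

The formula is UNSAT (unsatisfiable).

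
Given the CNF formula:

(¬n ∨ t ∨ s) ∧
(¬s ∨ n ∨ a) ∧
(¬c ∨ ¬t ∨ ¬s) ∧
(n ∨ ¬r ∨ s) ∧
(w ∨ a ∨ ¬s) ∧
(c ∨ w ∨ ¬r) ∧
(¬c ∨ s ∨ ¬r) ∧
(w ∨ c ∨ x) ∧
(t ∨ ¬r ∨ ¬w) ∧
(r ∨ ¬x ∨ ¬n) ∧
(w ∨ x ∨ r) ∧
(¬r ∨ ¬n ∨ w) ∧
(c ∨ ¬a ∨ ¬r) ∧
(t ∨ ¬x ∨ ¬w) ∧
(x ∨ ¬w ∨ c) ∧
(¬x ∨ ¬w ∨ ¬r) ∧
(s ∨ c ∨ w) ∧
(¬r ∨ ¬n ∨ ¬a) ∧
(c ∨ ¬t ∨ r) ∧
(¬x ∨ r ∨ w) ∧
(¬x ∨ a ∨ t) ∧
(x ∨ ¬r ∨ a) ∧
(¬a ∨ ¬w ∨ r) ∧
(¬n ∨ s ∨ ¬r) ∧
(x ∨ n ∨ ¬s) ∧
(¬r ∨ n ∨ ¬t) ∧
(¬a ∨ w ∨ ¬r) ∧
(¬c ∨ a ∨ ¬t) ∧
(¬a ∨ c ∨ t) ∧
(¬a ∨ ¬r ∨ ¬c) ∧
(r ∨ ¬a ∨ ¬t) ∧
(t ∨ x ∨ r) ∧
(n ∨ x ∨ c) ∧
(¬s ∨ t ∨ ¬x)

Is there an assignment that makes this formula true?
No

No, the formula is not satisfiable.

No assignment of truth values to the variables can make all 34 clauses true simultaneously.

The formula is UNSAT (unsatisfiable).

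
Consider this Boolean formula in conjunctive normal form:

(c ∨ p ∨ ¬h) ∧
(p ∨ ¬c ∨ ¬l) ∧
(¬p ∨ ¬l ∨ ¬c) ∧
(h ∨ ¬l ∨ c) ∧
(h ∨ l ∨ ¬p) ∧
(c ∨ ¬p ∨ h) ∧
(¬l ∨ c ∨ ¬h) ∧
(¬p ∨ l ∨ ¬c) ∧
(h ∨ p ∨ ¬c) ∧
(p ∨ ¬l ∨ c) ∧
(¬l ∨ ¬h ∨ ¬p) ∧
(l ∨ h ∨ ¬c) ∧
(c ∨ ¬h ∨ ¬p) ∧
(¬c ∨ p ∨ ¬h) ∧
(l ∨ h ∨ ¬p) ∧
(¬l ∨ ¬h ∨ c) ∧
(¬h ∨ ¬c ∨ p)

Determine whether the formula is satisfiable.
Yes

Yes, the formula is satisfiable.

One satisfying assignment is: c=False, p=False, l=False, h=False

Verification: With this assignment, all 17 clauses evaluate to true.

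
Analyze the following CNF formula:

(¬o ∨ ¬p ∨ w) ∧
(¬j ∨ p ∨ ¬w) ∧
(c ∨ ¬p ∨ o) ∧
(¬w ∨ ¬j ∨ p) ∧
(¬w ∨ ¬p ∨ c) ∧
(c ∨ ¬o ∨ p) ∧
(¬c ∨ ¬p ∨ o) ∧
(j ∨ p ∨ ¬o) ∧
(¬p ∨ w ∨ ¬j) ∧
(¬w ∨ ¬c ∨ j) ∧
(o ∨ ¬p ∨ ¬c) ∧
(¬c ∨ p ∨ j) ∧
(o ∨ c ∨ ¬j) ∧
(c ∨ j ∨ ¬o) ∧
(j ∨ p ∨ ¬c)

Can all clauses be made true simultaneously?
Yes

Yes, the formula is satisfiable.

One satisfying assignment is: p=False, j=False, w=False, c=False, o=False

Verification: With this assignment, all 15 clauses evaluate to true.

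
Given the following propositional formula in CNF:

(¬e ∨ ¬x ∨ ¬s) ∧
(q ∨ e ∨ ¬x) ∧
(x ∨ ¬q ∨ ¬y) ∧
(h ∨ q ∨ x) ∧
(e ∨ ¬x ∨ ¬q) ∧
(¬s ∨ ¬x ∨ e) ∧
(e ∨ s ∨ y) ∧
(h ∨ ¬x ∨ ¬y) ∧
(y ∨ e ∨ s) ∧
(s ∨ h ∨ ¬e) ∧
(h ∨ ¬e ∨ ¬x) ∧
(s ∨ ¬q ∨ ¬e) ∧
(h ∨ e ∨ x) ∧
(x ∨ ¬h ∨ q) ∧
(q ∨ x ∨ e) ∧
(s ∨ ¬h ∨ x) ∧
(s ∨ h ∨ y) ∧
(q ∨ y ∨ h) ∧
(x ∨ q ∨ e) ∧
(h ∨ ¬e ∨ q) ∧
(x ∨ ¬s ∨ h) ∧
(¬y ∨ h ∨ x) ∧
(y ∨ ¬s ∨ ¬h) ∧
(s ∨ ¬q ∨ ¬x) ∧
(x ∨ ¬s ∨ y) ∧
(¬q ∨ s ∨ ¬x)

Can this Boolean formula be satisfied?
Yes

Yes, the formula is satisfiable.

One satisfying assignment is: e=True, s=False, x=True, q=False, y=False, h=True

Verification: With this assignment, all 26 clauses evaluate to true.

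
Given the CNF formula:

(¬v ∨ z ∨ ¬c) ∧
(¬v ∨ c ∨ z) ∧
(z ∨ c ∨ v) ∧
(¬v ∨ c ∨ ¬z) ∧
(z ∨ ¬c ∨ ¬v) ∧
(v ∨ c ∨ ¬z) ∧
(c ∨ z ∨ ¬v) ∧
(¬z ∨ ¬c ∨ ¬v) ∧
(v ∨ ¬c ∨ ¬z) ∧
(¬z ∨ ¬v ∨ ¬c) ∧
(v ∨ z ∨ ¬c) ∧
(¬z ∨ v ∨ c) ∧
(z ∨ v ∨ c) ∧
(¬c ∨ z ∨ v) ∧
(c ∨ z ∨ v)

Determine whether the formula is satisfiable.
No

No, the formula is not satisfiable.

No assignment of truth values to the variables can make all 15 clauses true simultaneously.

The formula is UNSAT (unsatisfiable).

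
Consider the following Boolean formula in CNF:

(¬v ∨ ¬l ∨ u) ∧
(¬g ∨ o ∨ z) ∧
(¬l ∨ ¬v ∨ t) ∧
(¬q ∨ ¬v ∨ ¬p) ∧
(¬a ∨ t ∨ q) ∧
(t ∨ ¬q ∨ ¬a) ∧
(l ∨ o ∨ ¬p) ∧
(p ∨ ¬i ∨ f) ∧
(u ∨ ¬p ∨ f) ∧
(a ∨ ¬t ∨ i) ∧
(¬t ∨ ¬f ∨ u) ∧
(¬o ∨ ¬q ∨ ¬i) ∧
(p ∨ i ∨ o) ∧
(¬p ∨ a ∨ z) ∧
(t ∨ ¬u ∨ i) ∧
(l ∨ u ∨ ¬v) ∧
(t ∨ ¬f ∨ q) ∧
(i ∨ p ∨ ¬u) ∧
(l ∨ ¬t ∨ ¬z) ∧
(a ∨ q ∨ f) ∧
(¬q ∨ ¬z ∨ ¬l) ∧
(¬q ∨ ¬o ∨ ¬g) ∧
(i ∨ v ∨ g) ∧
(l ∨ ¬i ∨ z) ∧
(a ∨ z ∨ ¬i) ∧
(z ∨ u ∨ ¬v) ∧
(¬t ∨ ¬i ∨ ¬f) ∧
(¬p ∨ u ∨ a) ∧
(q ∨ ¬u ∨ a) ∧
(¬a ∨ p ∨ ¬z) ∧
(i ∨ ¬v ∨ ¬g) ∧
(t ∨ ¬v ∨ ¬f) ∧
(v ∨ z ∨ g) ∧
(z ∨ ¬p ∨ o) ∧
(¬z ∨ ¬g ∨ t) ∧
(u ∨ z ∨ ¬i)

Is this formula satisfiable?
Yes

Yes, the formula is satisfiable.

One satisfying assignment is: f=True, t=False, v=False, o=False, a=False, u=True, i=True, z=True, g=False, p=False, q=True, l=False

Verification: With this assignment, all 36 clauses evaluate to true.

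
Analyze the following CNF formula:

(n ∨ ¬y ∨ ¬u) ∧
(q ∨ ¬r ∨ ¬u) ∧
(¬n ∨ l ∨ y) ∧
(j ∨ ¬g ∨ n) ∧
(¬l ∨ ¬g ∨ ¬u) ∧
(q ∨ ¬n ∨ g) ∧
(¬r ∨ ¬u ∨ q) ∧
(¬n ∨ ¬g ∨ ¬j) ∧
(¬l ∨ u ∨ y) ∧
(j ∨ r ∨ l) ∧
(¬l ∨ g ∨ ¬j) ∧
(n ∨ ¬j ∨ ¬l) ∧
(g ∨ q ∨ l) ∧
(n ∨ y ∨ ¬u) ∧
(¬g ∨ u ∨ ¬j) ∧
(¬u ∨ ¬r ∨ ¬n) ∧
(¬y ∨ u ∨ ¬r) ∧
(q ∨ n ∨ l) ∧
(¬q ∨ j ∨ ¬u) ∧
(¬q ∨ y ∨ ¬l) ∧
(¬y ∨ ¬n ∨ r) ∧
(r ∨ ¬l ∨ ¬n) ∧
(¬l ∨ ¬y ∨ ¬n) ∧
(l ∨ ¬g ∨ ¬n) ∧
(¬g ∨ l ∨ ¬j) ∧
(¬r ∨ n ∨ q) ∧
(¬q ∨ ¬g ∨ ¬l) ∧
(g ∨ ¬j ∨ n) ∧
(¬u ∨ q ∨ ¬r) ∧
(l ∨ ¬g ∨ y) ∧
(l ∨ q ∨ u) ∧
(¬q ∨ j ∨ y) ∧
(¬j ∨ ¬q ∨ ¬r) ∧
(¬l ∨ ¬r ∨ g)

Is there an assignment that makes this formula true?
Yes

Yes, the formula is satisfiable.

One satisfying assignment is: n=False, u=False, j=False, y=True, g=False, l=True, r=False, q=True

Verification: With this assignment, all 34 clauses evaluate to true.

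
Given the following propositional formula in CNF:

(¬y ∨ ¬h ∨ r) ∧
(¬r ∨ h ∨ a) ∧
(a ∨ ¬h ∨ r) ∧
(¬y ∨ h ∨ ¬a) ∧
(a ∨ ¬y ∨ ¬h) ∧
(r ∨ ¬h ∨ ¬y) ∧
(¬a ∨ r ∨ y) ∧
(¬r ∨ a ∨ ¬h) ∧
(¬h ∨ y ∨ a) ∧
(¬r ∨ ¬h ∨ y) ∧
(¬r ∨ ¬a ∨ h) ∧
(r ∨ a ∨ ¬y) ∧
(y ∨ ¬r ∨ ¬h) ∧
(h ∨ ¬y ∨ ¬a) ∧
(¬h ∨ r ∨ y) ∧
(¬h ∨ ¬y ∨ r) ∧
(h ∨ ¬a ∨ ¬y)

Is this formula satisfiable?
Yes

Yes, the formula is satisfiable.

One satisfying assignment is: h=False, y=False, a=False, r=False

Verification: With this assignment, all 17 clauses evaluate to true.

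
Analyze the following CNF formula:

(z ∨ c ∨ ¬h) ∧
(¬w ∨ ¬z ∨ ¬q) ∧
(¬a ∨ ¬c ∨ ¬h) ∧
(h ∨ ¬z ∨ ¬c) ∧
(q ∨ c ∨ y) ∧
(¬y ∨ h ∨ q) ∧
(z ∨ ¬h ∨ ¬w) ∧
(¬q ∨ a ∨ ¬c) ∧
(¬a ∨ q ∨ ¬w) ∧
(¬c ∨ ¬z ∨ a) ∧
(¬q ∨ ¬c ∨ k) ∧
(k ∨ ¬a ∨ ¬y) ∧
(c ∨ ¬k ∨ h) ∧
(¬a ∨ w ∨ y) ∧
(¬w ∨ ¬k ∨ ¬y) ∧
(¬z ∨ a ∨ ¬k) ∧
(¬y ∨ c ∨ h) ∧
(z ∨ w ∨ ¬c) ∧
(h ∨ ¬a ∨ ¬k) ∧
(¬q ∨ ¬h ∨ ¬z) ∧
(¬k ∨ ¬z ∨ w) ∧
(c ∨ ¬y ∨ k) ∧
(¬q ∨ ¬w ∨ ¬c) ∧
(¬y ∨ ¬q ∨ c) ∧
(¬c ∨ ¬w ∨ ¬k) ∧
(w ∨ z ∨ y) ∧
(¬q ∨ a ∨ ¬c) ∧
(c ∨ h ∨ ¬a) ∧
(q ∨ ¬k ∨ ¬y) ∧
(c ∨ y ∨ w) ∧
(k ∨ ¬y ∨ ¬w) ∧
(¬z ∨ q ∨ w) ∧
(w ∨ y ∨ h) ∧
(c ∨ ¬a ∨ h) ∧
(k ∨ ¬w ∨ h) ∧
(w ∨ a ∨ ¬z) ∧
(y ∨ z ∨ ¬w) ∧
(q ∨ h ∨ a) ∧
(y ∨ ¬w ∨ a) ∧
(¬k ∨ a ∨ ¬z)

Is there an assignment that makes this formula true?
No

No, the formula is not satisfiable.

No assignment of truth values to the variables can make all 40 clauses true simultaneously.

The formula is UNSAT (unsatisfiable).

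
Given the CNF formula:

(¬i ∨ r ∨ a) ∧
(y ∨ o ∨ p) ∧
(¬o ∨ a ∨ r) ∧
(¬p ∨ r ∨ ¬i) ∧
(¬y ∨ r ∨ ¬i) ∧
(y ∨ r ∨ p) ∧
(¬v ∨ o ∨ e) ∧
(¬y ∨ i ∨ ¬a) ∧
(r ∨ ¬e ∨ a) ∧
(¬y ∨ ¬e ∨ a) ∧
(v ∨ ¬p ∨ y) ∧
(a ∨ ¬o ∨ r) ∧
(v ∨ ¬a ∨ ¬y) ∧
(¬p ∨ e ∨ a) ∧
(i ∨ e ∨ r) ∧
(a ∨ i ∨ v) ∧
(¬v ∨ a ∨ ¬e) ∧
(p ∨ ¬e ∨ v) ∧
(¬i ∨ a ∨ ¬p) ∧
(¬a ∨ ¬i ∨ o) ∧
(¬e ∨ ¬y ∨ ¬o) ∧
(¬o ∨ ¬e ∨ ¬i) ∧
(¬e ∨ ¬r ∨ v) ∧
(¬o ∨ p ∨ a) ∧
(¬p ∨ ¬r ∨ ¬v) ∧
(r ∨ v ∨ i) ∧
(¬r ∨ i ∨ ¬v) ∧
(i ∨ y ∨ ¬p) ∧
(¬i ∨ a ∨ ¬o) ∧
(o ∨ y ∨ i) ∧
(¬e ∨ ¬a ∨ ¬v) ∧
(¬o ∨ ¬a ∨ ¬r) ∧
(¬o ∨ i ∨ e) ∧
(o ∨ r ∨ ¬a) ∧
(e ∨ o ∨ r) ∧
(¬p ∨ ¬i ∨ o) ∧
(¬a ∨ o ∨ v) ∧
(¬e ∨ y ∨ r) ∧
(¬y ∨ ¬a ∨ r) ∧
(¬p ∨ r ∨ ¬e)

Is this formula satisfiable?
Yes

Yes, the formula is satisfiable.

One satisfying assignment is: y=True, o=False, a=False, v=False, r=True, p=False, i=True, e=False

Verification: With this assignment, all 40 clauses evaluate to true.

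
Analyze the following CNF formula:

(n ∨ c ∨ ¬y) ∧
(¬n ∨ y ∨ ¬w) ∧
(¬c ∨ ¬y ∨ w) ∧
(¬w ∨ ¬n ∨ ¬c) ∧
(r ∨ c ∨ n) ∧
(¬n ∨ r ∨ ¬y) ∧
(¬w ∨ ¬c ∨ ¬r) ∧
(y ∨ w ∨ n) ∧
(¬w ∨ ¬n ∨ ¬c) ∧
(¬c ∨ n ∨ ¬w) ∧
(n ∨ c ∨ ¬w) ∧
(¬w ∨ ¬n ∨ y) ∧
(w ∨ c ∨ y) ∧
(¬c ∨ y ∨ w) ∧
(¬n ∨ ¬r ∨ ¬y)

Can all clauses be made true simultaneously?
No

No, the formula is not satisfiable.

No assignment of truth values to the variables can make all 15 clauses true simultaneously.

The formula is UNSAT (unsatisfiable).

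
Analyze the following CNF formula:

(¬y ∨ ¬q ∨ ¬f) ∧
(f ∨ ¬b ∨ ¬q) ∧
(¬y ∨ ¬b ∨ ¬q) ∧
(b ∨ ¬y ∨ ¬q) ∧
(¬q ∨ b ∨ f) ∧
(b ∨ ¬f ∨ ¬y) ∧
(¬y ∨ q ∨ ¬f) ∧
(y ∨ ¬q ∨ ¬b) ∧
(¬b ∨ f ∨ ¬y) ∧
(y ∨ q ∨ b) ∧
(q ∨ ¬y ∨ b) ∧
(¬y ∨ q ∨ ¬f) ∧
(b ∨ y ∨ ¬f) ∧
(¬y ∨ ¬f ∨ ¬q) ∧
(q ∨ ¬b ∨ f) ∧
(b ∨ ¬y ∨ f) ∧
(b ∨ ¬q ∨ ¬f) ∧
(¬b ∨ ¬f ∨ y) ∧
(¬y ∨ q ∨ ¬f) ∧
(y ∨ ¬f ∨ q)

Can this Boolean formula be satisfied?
No

No, the formula is not satisfiable.

No assignment of truth values to the variables can make all 20 clauses true simultaneously.

The formula is UNSAT (unsatisfiable).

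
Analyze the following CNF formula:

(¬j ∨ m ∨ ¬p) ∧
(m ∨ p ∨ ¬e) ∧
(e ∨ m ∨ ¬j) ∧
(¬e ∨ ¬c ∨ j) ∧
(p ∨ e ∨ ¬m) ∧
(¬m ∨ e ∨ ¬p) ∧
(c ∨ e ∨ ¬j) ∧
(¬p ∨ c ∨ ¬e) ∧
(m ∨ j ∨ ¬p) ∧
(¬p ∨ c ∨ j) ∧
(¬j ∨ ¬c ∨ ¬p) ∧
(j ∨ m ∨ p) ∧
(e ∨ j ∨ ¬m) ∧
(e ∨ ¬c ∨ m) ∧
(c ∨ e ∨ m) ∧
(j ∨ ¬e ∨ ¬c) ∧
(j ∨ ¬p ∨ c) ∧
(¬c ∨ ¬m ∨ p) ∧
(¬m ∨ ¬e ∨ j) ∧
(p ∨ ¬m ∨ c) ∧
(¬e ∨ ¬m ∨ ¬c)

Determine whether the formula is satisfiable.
No

No, the formula is not satisfiable.

No assignment of truth values to the variables can make all 21 clauses true simultaneously.

The formula is UNSAT (unsatisfiable).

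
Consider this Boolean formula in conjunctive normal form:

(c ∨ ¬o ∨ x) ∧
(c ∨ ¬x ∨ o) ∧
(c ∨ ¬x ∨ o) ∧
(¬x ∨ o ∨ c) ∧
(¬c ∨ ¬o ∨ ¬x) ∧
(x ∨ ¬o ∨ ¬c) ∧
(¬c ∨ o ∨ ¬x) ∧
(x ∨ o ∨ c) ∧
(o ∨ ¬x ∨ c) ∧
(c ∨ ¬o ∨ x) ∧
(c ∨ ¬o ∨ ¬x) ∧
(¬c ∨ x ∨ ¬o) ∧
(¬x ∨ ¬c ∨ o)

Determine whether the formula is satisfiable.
Yes

Yes, the formula is satisfiable.

One satisfying assignment is: c=True, x=False, o=False

Verification: With this assignment, all 13 clauses evaluate to true.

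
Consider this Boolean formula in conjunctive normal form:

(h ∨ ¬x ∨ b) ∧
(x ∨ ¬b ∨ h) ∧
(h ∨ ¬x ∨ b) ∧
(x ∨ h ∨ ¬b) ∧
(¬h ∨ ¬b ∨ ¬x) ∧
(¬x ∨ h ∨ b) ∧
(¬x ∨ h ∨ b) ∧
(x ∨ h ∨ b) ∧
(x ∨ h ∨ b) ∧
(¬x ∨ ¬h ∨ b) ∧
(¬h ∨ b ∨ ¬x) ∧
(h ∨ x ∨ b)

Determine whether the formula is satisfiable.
Yes

Yes, the formula is satisfiable.

One satisfying assignment is: b=False, h=True, x=False

Verification: With this assignment, all 12 clauses evaluate to true.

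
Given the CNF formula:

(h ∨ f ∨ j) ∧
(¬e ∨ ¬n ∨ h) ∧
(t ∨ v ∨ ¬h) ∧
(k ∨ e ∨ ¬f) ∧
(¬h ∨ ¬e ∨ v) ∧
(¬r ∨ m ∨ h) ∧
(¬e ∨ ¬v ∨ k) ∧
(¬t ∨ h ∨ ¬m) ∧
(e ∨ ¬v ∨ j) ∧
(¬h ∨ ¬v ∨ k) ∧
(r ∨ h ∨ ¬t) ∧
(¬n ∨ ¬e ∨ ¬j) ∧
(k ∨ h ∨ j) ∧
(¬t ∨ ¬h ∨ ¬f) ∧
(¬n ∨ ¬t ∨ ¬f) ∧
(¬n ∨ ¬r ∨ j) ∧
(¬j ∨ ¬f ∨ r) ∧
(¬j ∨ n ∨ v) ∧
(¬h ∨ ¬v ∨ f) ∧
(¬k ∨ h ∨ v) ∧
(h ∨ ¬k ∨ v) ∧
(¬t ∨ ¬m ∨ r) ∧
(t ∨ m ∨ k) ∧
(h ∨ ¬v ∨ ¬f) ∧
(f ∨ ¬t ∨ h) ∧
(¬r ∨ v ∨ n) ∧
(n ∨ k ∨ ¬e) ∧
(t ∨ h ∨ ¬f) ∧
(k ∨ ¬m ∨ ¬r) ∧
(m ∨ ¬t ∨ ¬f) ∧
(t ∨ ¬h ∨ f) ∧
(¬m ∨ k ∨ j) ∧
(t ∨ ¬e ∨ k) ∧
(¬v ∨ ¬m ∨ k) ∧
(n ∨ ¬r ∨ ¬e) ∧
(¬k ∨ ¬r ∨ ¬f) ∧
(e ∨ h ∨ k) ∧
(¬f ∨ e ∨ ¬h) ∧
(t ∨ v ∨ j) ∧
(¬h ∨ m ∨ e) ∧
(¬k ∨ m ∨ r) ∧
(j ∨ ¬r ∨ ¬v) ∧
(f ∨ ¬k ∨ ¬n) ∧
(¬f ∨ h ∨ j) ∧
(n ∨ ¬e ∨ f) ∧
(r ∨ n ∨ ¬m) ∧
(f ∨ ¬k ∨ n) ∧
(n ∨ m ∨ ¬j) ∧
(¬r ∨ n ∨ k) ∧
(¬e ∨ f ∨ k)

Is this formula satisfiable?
Yes

Yes, the formula is satisfiable.

One satisfying assignment is: e=True, k=True, t=False, v=True, j=False, h=True, m=True, f=True, r=False, n=True

Verification: With this assignment, all 50 clauses evaluate to true.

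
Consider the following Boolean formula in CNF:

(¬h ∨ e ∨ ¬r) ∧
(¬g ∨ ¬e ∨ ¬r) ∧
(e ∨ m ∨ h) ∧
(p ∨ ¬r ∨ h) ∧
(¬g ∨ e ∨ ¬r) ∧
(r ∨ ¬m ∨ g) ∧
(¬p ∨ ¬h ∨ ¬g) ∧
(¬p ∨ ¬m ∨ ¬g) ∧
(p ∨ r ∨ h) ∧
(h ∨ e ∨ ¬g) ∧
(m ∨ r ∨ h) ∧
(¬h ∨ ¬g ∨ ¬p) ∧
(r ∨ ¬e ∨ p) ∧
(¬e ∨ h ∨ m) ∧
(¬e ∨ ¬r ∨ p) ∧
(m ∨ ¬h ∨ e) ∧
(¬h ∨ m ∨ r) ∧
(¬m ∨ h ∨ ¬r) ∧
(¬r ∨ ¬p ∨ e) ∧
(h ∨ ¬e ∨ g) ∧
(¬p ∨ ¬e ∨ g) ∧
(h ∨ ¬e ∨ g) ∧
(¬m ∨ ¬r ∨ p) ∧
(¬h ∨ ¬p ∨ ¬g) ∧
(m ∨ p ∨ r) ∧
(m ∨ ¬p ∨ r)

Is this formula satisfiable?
Yes

Yes, the formula is satisfiable.

One satisfying assignment is: r=False, h=True, p=False, e=False, m=True, g=True

Verification: With this assignment, all 26 clauses evaluate to true.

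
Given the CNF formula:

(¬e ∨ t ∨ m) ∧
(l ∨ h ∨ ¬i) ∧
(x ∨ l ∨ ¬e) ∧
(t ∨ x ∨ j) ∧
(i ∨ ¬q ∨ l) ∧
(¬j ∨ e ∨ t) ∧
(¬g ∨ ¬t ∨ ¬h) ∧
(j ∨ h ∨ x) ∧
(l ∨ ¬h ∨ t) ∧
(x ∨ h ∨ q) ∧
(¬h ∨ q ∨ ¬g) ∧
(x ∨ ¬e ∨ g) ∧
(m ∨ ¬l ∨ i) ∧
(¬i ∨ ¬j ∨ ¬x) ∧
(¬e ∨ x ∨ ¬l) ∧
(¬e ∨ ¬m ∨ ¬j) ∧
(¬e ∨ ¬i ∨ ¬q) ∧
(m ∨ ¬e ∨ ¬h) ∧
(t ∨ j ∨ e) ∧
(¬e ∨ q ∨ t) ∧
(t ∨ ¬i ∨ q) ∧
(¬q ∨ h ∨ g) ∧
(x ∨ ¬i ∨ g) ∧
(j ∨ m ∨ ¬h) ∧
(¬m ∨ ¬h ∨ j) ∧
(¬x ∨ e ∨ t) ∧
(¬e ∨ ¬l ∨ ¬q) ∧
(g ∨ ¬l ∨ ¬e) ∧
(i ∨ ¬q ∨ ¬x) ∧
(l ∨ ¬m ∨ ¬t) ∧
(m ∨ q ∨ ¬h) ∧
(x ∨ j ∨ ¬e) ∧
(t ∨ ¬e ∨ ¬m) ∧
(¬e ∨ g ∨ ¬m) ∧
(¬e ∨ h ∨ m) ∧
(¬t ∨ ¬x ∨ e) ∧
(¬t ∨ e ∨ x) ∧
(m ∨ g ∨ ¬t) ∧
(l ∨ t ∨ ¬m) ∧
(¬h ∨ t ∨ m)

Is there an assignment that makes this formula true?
Yes

Yes, the formula is satisfiable.

One satisfying assignment is: j=False, x=True, l=True, e=True, h=False, q=False, g=True, t=True, i=False, m=True

Verification: With this assignment, all 40 clauses evaluate to true.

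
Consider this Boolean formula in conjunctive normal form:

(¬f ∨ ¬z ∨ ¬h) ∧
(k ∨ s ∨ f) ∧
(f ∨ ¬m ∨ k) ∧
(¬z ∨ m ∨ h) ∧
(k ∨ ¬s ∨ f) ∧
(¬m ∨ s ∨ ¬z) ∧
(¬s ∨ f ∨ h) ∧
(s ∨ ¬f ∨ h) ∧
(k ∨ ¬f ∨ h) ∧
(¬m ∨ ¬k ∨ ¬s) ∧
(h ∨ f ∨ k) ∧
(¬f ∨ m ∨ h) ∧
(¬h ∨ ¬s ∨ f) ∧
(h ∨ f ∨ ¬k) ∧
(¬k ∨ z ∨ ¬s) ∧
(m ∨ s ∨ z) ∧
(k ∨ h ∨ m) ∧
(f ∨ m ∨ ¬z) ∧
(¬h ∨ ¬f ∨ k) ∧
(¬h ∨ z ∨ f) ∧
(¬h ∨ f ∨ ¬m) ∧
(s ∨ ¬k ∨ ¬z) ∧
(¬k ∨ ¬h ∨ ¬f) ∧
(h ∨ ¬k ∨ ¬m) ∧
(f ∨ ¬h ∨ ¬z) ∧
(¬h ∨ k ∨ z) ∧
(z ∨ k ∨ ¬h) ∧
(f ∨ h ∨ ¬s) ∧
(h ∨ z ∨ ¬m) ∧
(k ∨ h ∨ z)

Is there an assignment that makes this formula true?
No

No, the formula is not satisfiable.

No assignment of truth values to the variables can make all 30 clauses true simultaneously.

The formula is UNSAT (unsatisfiable).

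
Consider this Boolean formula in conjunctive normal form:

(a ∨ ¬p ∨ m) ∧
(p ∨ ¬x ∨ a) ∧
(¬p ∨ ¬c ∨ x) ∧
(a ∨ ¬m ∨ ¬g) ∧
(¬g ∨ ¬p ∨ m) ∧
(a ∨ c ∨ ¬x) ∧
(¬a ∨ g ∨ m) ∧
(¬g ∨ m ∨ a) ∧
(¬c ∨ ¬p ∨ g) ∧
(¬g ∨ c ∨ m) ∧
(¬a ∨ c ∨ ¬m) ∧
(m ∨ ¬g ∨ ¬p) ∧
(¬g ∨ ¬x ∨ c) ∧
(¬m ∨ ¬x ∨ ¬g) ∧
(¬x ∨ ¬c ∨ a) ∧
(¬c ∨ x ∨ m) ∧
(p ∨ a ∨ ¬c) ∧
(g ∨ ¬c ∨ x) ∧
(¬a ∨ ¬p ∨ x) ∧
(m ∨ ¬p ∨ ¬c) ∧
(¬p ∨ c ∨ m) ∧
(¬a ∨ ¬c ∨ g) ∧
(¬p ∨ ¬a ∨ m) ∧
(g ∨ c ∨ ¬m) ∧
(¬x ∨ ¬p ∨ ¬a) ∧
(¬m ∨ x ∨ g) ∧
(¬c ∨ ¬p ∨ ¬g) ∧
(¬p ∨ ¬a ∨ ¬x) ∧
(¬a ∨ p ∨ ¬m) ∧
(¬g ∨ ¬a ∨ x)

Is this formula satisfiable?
Yes

Yes, the formula is satisfiable.

One satisfying assignment is: c=False, g=False, x=False, m=False, p=False, a=False

Verification: With this assignment, all 30 clauses evaluate to true.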